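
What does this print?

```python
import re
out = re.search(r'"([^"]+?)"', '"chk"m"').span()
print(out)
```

(0, 5)

`search` walks the string left to right and returns the first match it finds.
The match spans [0:5] → '"chk"'.
Captured: group 1 = 'chk'.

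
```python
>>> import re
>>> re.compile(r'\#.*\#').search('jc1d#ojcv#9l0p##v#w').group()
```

`re.search` scans for the first position where the pattern succeeds.
The match spans [4:18] → '#ojcv#9l0p##v#'.

'#ojcv#9l0p##v#'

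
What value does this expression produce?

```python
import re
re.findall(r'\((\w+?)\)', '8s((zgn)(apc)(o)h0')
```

['zgn', 'apc', 'o']

Scanning left to right: at [3:8] match '(zgn)', group 1 = 'zgn'; at [8:13] match '(apc)', group 1 = 'apc'; at [13:16] match '(o)', group 1 = 'o'.
`findall` collects group 1 from each match (3 total).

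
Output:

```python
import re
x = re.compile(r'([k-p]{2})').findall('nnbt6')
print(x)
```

The pattern matches exactly 2 of a character in [k-p] (captured).
`findall` collects group 1 from the one match (1 total).

['nn']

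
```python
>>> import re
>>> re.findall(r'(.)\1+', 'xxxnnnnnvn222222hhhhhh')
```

['x', 'n', '2', 'h']

A backreference is literal: `\1` must see the identical characters the first group matched.
With a single group, `findall` returns only what that group captured — 4 items.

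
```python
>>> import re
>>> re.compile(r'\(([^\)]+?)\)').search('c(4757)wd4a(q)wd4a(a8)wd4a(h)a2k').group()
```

'(4757)'

`re.search` tries every starting position until one works.
The match spans [1:7] → '(4757)'.
Captured: group 1 = '4757'.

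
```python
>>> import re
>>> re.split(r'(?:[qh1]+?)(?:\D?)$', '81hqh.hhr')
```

['81hqh.', '']

The pattern matches one or more of one of [qh1] (lazy) (non-capturing group); then optionally a non-digit (non-capturing group); then anchored at the end.
Matches to split on: at [6:9] → 'hhr'.
`split` removes every match and returns the 2 fragments in between.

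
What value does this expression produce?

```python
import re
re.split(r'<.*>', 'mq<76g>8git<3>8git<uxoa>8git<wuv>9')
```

['mq', '9']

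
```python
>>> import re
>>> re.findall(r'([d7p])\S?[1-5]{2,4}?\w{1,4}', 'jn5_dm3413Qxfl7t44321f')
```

['d', '7']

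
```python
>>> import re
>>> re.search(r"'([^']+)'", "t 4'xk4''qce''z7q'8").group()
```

"'xk4'"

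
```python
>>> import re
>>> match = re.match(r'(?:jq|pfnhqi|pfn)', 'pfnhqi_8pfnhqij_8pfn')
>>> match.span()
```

(0, 6)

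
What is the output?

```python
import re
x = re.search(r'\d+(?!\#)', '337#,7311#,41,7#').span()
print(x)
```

`(?!…)`/`(?<!…)` only lets a position through if the neighbouring text does NOT match; no characters are consumed.
`re.search` scans for the first position where the pattern succeeds.
The match spans [0:2] → '33'.

(0, 2)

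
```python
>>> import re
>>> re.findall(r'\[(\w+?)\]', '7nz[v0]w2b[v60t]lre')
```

['v0', 'v60t']

Scanning left to right: at [3:7] match '[v0]', group 1 = 'v0'; at [10:16] match '[v60t]', group 1 = 'v60t'.
`findall` collects group 1 from each match (2 total).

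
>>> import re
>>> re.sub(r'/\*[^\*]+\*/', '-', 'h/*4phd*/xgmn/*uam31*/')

'h-xgmn-'

Matches: at [1:9] → '/*4phd*/'; at [13:22] → '/*uam31*/'.
`sub` substitutes '-' at each match site.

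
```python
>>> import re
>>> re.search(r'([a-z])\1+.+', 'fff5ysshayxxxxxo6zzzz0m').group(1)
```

'f'

The match spans [0:23] → 'fff5ysshayxxxxxo6zzzz0m'.
Captured: group 1 = 'f'.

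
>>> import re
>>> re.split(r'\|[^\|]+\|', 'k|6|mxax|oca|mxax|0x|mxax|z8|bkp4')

['k', 'mxax', 'mxax', 'mxax', 'bkp4']

Matches to split on: at [1:4] → '|6|'; at [8:13] → '|oca|'; at [17:21] → '|0x|'; at [25:29] → '|z8|'.
`split` removes every match and returns the 5 fragments in between.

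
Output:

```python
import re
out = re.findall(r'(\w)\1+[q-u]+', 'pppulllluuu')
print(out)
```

['p', 'l']

`\1` is not a pattern — it's the concrete string captured by group 1, re-applied verbatim.
`findall` collects group 1 from each match (2 total).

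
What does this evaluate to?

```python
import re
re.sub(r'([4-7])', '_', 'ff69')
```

'ff_9'

Pattern: a character in [4-7] (captured).
Matches: at [2:3] → '6'.
`sub` substitutes '_' at each match site.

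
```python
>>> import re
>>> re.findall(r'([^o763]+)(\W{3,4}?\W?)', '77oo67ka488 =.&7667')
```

[('ka488 ', '=.&')]

Pattern: one or more of any character except [o763] (captured); then 3 to 4 of a non-word character (lazy), then optionally a non-word character (captured).
Walking the string: at [6:15] match 'ka488 =.&', groups = ('ka488 ', '=.&').
Multiple groups make `findall` return tuples — one 2-tuple for the one match.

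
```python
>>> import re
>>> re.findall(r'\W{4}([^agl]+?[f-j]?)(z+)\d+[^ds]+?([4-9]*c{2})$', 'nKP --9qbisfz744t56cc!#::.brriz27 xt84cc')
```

[('.brri', 'z', '84cc')]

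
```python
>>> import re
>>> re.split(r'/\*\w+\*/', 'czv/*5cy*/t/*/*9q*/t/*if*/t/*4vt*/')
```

Matches to split on: at [3:10] → '/*5cy*/'; at [13:19] → '/*9q*/'; at [20:26] → '/*if*/'; at [27:34] → '/*4vt*/'.
`split` removes every match and returns the 5 fragments in between.

['czv', 't/*', 't', 't', '']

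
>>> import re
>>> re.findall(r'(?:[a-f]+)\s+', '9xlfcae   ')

['fcae   ']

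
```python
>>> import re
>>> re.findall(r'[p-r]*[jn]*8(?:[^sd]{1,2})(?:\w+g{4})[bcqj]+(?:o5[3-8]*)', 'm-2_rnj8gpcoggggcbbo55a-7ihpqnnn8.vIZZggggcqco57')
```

This matches zero or more of a character in [p-r], then zero or more of one of [jn], then the literal '8'; then 1 to 2 of any character except [sd] (non-capturing group); then one or more of a word character, then exactly 4 of a literal 'g' (non-capturing group); then one or more of one of [bcqj]; then the literal 'o5', then zero or more of a character in [3-8] (non-capturing group).
Matches: at [4:22] → 'rnj8gpcoggggcbbo55'; at [27:48] → 'pqnnn8.vIZZggggcqco57'.
`findall` yields the raw match text (2 of them) because the pattern has no groups.

['rnj8gpcoggggcbbo55', 'pqnnn8.vIZZggggcqco57']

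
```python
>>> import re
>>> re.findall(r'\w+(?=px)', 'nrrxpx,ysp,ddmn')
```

Because the assertion is zero-width, the text it checks is not consumed and won't appear in the result.
Matches: at [0:4] → 'nrrx'.
No capturing groups, so `findall` returns the 1 full match string.

['nrrx']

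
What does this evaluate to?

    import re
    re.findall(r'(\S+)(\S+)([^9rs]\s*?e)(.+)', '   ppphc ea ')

[('ppph', 'c', ' e', 'a ')]

`findall` packs the 4 group values into a tuple for every match.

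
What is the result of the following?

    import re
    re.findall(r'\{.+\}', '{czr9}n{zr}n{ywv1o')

['{czr9}n{zr}']

Walking the string: at [0:11] → '{czr9}n{zr}'.
No capturing groups, so `findall` returns the 1 full match string.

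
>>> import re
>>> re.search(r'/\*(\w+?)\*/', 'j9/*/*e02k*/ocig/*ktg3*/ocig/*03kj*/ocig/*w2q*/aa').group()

The match spans [4:12] → '/*e02k*/'.

'/*e02k*/'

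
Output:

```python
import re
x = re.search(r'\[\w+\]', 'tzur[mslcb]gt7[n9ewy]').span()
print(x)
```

(4, 11)

The match spans [4:11] → '[mslcb]'.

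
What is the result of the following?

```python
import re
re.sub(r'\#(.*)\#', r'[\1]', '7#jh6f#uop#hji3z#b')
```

Matches: at [1:17] → '#jh6f#uop#hji3z#'.
`\1` in the replacement pulls in group 1's text for each match.

'7[jh6f#uop#hji3z]b'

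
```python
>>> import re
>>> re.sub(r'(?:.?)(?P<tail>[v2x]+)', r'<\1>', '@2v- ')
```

'<2v>- '

`\1` in the replacement pulls in group 1's text for each match.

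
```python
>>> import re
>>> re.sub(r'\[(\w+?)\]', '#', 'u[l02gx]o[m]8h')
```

'u#o#8h'

`sub` substitutes '#' at each match site.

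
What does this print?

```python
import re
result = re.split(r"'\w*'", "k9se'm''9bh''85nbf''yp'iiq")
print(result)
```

['k9se', '', '', '', 'iiq']

Each match becomes a cut point; 5 segments remain.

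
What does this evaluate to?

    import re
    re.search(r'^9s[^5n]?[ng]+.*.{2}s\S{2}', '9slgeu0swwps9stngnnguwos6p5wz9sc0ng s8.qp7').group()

'9slgeu0swwps9stngnnguwos6p5wz9sc0ng s8.'

Pattern: anchored at the start of the string; then the literal '9s', then optionally any character except [5n]; then one or more of one of [ng]; then zero or more of any character, then exactly 2 of any character; then a literal 's', then exactly 2 of a non-whitespace character.
Unlike `match`, `search` isn't anchored — it looks for the pattern anywhere in the string.
The match spans [0:39] → '9slgeu0swwps9stngnnguwos6p5wz9sc0ng s8.'.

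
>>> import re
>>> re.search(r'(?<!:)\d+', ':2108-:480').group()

'108'

The negative lookahead/lookbehind blocks any match where the forbidden context is present.
`re.search` tries every starting position until one works.
The match spans [2:5] → '108'.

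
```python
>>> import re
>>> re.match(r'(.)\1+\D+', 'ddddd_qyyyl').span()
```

(0, 11)

After group 1 captures some text, `\1` only succeeds where that same text appears again.
`match` is anchored at position 0; if the pattern doesn't fit there, it returns None.
The match spans [0:11] → 'ddddd_qyyyl'.
Captured: group 1 = 'd'.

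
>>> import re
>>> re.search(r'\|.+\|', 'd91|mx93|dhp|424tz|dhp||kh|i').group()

'|mx93|dhp|424tz|dhp||kh|'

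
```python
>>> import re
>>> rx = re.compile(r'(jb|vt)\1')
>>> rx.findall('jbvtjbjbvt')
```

The backreference `\1` re-matches whatever the first group consumed, character for character.
Scanning left to right: at [4:8] match 'jbjb', group 1 = 'jb'.
With a single group, `findall` returns only what that group captured — 1 item.

['jb']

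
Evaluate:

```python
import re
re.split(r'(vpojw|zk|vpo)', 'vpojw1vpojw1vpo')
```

['', 'vpojw', '1', 'vpojw', '1', 'vpo', '']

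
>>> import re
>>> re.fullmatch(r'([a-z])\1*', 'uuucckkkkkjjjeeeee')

A backreference is literal: `\1` must see the identical characters the first group matched.
`re.fullmatch` is like wrapping the pattern in `^…$` (in single-line mode).
Here the string isn't matched end-to-end, so the call returns None.

None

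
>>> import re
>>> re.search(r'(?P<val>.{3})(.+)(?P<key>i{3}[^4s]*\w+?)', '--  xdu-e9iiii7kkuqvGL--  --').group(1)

'-- '

The pattern matches exactly 3 of any character (captured as 'val'); then one or more of any character (captured); then exactly 3 of the literal 'i', then zero or more of any character except [4s], then one or more of a word character (lazy) (captured as 'key').
Unlike `match`, `search` isn't anchored — it looks for the pattern anywhere in the string.
The match spans [0:22] → '--  xdu-e9iiii7kkuqvGL'.
Captured: group 1 = '-- ', group 2 = ' xdu-e9i', group 3 = 'iii7kkuqvGL'.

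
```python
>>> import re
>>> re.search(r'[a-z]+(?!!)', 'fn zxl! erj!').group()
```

'fn'

The negative lookahead/lookbehind blocks any match where the forbidden context is present.
The match spans [0:2] → 'fn'.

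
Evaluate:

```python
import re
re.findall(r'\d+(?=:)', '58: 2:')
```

['58', '2']

Lookahead/lookbehind check context without consuming it, so the matched span excludes the asserted characters.
With no groups in the pattern, `findall` gives back each whole match — 2 here.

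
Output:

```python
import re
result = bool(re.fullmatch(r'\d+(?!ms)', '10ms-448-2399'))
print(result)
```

False

For `fullmatch`, every character of the input must be accounted for by the pattern.
Here the string isn't matched end-to-end, so the call returns None, and `bool(None)` is False.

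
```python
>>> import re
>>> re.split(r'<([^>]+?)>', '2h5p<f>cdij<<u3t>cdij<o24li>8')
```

The group in the pattern means `split` returns the separators' captures alongside the pieces.

['2h5p', 'f', 'cdij', '<u3t', 'cdij', 'o24li', '8']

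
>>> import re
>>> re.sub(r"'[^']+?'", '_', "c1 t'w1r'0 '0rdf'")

'c1 t_0 _'

Matches: at [4:9] → "'w1r'"; at [11:17] → "'0rdf'".
Every occurrence is swapped for '_'.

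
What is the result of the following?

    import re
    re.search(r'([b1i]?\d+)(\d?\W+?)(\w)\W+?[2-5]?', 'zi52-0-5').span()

(1, 8)

Pattern: optionally one of [b1i], then one or more of a digit (captured); then optionally a digit, then one or more of a non-word character (lazy) (captured); then a word character (captured); then one or more of a non-word character (lazy), then optionally a character in [2-5].
`re.search` scans for the first position where the pattern succeeds.
The match spans [1:8] → 'i52-0-5'.
Captured: group 1 = 'i52', group 2 = '-', group 3 = '0'.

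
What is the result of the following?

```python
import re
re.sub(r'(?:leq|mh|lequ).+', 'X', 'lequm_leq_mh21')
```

Matches: at [0:14] → 'lequm_leq_mh21'.
Every occurrence is swapped for 'X'.

'X'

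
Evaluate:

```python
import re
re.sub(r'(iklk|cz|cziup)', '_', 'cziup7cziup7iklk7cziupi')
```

'_iup7_iup7_7_iupi'

`|` is ordered: at each position the engine commits to the first alternative that works.
Matches: at [0:2] → 'cz'; at [6:8] → 'cz'; at [12:16] → 'iklk'; at [17:19] → 'cz'.
Every occurrence is swapped for '_'.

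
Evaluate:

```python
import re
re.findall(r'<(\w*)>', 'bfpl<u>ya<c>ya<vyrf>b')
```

['u', 'c', 'vyrf']

Walking the string: at [4:7] match '<u>', group 1 = 'u'; at [9:12] match '<c>', group 1 = 'c'; at [14:20] match '<vyrf>', group 1 = 'vyrf'.
Because there's exactly one group, `findall` drops the full match and keeps group 1 from each hit.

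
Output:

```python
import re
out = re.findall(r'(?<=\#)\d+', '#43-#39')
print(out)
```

['43', '39']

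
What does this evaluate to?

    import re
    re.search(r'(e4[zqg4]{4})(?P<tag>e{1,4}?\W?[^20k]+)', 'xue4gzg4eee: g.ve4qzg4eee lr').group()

Pattern: the literal 'e4', then exactly 4 of one of [zqg4] (captured); then 1 to 4 of the literal 'e' (lazy), then optionally a non-word character, then one or more of any character except [20k] (captured as 'tag').
The match spans [2:28] → 'e4gzg4eee: g.ve4qzg4eee lr'.

'e4gzg4eee: g.ve4qzg4eee lr'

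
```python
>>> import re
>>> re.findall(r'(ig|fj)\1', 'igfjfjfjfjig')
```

`\1` has to match the exact text group 1 already captured.
Walking the string: at [2:6] match 'fjfj', group 1 = 'fj'; at [6:10] match 'fjfj', group 1 = 'fj'.
One capturing group, so `findall` returns just the captured substring from each match — 2 in all.

['fj', 'fj']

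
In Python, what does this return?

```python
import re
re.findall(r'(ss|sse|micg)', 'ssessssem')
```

Branches in `(...|...)` are attempted left-to-right; the first branch that allows the whole pattern to succeed is taken.
Walking the string: at [0:2] match 'ss', group 1 = 'ss'; at [3:5] match 'ss', group 1 = 'ss'; at [5:7] match 'ss', group 1 = 'ss'.
Because there's exactly one group, `findall` drops the full match and keeps group 1 from each hit.

['ss', 'ss', 'ss']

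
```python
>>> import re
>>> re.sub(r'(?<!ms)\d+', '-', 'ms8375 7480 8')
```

'ms8- - -'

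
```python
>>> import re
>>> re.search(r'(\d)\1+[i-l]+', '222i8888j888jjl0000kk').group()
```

The backreference `\1` re-matches whatever the first group consumed, character for character.
The match spans [0:4] → '222i'.

'222i'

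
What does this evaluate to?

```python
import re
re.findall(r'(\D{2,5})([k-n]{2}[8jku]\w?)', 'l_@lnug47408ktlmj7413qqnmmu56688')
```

[('l_@', 'lnug'), ('kt', 'lmj7'), ('qqn', 'mmu5')]

With 2 capturing groups, `findall` returns a 2-tuple per match.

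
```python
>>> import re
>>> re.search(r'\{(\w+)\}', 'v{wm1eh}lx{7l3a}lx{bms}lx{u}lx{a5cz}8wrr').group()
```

'{wm1eh}'

The match spans [1:8] → '{wm1eh}'.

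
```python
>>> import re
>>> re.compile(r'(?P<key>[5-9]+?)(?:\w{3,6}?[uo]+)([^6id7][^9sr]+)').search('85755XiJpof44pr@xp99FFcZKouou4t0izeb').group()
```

Pattern: one or more of a character in [5-9] (lazy) (captured as 'key'); then 3 to 6 of a word character (lazy), then one or more of one of [uo] (non-capturing group); then any character except [6id7], then one or more of any character except [9sr] (captured).
Unlike `match`, `search` isn't anchored — it looks for the pattern anywhere in the string.
The match spans [0:14] → '85755XiJpof44p'.
Captured: group 1 = '857', group 2 = 'f44p'.

'85755XiJpof44p'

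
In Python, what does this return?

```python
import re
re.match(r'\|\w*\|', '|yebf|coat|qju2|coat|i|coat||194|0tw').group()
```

'|yebf|'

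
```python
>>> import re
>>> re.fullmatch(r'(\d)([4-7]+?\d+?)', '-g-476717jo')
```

The pattern matches a digit (captured); then one or more of a character in [4-7] (lazy), then one or more of a digit (lazy) (captured).
`re.fullmatch` is like wrapping the pattern in `^…$` (in single-line mode).
Here there's no way to consume every character, so the call returns None.

None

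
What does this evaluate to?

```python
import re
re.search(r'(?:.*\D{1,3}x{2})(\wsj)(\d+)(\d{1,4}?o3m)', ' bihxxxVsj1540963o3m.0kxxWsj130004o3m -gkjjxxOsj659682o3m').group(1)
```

The match spans [0:57] → ' bihxxxVsj1540963o3m.0kxxWsj130004o3m -gkjjxxOsj659682o3m'.
Captured: group 1 = 'Osj', group 2 = '65968', group 3 = '2o3m'.

'Osj'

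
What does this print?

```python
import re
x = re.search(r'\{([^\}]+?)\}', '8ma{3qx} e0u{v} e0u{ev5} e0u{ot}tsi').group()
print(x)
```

{3qx}

`re.search` scans for the first position where the pattern succeeds.
The match spans [3:8] → '{3qx}'.
Captured: group 1 = '3qx'.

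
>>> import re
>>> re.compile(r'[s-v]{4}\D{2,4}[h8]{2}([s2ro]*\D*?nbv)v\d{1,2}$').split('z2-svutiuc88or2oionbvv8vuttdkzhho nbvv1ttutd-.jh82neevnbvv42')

This matches exactly 4 of a character in [s-v], then 2 to 4 of a non-digit, then exactly 2 of one of [h8]; then zero or more of one of [s2ro], then zero or more of a non-digit (lazy), then the literal 'nbv' (captured); then the literal 'v', then 1 to 2 of a digit; then anchored at the end.
`re.split` interleaves the captured-group text with the surrounding fragments.

['z2-svutiuc88or2oionbvv8vuttdkzhho nbvv1', '2neevnbv', '']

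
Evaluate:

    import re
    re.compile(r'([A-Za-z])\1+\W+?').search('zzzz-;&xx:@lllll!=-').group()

`\1` is not a pattern — it's the concrete string captured by group 1, re-applied verbatim.
The match spans [0:5] → 'zzzz-'.

'zzzz-'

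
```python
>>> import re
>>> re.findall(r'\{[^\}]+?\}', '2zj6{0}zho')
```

['{0}']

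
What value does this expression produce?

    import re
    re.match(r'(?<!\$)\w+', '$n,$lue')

None

The negative lookaround is zero-width — it rules out positions where the adjacent text would match, without consuming anything.
`re.match` only tries the pattern at the start of the string.
Here position 0 doesn't satisfy it, so the call returns None.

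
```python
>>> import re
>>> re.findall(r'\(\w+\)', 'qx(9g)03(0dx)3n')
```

Scanning left to right: at [2:6] → '(9g)'; at [8:13] → '(0dx)'.
`findall` yields the raw match text (2 of them) because the pattern has no groups.

['(9g)', '(0dx)']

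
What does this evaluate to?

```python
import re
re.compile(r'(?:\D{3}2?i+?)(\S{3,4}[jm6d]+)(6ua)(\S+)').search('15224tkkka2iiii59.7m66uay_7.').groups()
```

The pattern matches exactly 3 of a non-digit, then optionally the literal '2', then one or more of a literal 'i' (lazy) (non-capturing group); then 3 to 4 of a non-whitespace character, then one or more of one of [jm6d] (captured); then the literal '6u', then the literal 'a' (captured); then one or more of a non-whitespace character (captured).
`search` walks the string left to right and returns the first match it finds.
The match spans [7:28] → 'kka2iiii59.7m66uay_7.'.
Captured: group 1 = '59.7m6', group 2 = '6ua', group 3 = 'y_7.'.

('59.7m6', '6ua', 'y_7.')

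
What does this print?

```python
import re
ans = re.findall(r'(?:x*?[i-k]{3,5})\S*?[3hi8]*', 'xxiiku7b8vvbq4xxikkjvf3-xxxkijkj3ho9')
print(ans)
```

['xxiik', 'xxikkj', 'xxxkijkj3h']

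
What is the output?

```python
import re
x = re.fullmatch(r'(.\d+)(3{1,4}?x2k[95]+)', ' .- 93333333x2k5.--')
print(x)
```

None

For `fullmatch`, every character of the input must be accounted for by the pattern.
Here the string isn't matched end-to-end, so the call returns None.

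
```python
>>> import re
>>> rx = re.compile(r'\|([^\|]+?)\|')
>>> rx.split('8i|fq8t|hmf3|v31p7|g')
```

['8i', 'fq8t', 'hmf3', 'v31p7', 'g']

Matches to split on: at [2:8] → '|fq8t|'; at [12:19] → '|v31p7|'.
`re.split` interleaves the captured-group text with the surrounding fragments.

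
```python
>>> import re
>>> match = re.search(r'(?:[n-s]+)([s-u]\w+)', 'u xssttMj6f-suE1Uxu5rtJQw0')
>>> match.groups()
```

('ttMj6f',)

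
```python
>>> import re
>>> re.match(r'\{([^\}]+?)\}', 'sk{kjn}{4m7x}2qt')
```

None

`re.match` only tries the pattern at the start of the string.
Here the pattern fails at index 0, so the call returns None.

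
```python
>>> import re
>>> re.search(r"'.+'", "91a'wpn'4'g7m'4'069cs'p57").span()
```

(3, 22)

`re.search` scans for the first position where the pattern succeeds.
The match spans [3:22] → "'wpn'4'g7m'4'069cs'".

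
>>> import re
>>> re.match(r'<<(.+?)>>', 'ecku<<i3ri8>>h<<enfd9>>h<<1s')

None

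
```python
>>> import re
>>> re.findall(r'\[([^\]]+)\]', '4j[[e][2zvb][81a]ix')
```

['[e', '2zvb', '81a']

Scanning left to right: at [2:6] match '[[e]', group 1 = '[e'; at [6:12] match '[2zvb]', group 1 = '2zvb'; at [12:17] match '[81a]', group 1 = '81a'.
One capturing group, so `findall` returns just the captured substring from each match — 3 in all.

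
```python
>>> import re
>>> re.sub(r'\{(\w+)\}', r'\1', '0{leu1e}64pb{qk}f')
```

'0leu1e64pbqkf'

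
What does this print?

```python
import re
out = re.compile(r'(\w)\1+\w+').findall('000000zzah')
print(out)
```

['0']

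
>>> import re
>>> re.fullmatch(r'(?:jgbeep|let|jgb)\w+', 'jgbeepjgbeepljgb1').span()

(0, 17)

`re.fullmatch` requires the pattern to consume the entire string.
The match spans [0:17] → 'jgbeepjgbeepljgb1'.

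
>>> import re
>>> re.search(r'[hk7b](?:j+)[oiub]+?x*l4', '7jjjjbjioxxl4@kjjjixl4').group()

The pattern matches one of [hk7b]; then one or more of a literal 'j' (non-capturing group); then one or more of one of [oiub] (lazy), then zero or more of a literal 'x', then the literal 'l4'.
Unlike `match`, `search` isn't anchored — it looks for the pattern anywhere in the string.
The match spans [5:13] → 'bjioxxl4'.

'bjioxxl4'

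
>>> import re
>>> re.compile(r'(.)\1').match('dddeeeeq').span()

`re.match` won't scan ahead — the pattern has to work from the very first character.
The match spans [0:2] → 'dd'.

(0, 2)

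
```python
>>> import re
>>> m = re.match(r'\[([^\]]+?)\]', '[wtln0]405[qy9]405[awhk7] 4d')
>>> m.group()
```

'[wtln0]'

`re.match` only tries the pattern at the start of the string.
The match spans [0:7] → '[wtln0]'.
Captured: group 1 = 'wtln0'.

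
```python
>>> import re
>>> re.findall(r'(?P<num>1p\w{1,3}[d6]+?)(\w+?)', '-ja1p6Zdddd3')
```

[('1p6Zdd', 'd')]

This matches the literal '1p', then 1 to 3 of a word character, then one or more of one of [d6] (lazy) (captured as 'num'); then one or more of a word character (lazy) (captured).
A `+?`/`*?`/`{m,n}?` starts at its minimum and grows only as far as needed for what follows to match.
Matches: at [3:10] match '1p6Zddd', groups = ('1p6Zdd', 'd').
`findall` packs the 2 group values into a tuple for every match.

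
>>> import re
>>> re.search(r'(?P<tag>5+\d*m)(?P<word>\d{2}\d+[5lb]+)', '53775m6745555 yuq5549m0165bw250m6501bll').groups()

('53775m', '6745555')

The match spans [0:13] → '53775m6745555'.
Captured: group 1 = '53775m', group 2 = '6745555'.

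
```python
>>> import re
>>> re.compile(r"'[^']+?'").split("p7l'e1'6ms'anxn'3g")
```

['p7l', '6ms', '3g']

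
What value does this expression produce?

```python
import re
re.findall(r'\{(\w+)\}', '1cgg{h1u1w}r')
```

Matches: at [4:11] match '{h1u1w}', group 1 = 'h1u1w'.
One capturing group, so `findall` returns just the captured substring from the one match — 1 in all.

['h1u1w']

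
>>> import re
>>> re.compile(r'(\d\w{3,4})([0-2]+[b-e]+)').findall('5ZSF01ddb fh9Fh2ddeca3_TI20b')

[('5ZSF0', '1ddb'), ('3_TI2', '0b')]

This matches a digit, then 3 to 4 of a word character (captured); then one or more of a character in [0-2], then one or more of a character in [b-e] (captured).
2 groups means each result is a tuple of 2 captured strings — 2 here.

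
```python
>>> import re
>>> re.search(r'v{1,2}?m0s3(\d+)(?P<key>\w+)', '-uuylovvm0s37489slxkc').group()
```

This matches 1 to 2 of a literal 'v' (lazy), then the literal 'm0s', then the literal '3'; then one or more of a digit (captured); then one or more of a word character (captured as 'key').
`re.search` tries every starting position until one works.
The match spans [6:21] → 'vvm0s37489slxkc'.
Captured: group 1 = '7489', group 2 = 'slxkc'.

'vvm0s37489slxkc'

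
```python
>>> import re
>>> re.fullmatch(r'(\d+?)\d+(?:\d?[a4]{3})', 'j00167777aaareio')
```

None

`fullmatch` succeeds only if the pattern covers the string from start to end.
Here there's no way to consume every character, so the call returns None.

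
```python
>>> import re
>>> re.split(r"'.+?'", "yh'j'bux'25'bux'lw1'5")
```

Because the quantifier is non-greedy, it stops expanding at the earliest point where the rest of the pattern can succeed.
Matches to split on: at [2:5] → "'j'"; at [8:12] → "'25'"; at [15:20] → "'lw1'".
Each match becomes a cut point; 4 segments remain.

['yh', 'bux', 'bux', '5']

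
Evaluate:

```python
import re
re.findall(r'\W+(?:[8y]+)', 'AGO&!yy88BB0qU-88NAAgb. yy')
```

['&!yy88', '-88', '. yy']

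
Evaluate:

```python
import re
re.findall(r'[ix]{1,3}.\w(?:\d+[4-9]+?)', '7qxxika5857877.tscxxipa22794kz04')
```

Pattern: 1 to 3 of one of [ix], then any character; then a word character; then one or more of a digit, then one or more of a character in [4-9] (lazy) (non-capturing group).
Matches: at [2:14] → 'xxika5857877'; at [18:28] → 'xxipa22794'.
With no groups in the pattern, `findall` gives back each whole match — 2 here.

['xxika5857877', 'xxipa22794']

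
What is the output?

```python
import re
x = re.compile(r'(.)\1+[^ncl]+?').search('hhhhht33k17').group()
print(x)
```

A backreference is literal: `\1` must see the identical characters the first group matched.
`re.search` tries every starting position until one works.
The match spans [0:6] → 'hhhhht'.
Captured: group 1 = 'h'.

hhhhht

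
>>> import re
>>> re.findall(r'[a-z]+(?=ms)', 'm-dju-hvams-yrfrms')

['hva', 'yrfr']

The positive lookaround only admits positions where the adjacent text matches; those characters stay outside the span.
Matches: at [6:9] → 'hva'; at [12:16] → 'yrfr'.
No capturing groups, so `findall` returns the 2 full match strings.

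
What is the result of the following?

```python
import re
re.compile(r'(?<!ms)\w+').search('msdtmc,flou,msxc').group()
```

'msdtmc'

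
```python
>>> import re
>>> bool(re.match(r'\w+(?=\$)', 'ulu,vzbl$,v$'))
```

False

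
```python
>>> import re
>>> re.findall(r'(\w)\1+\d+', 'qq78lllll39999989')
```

['q', 'l']

The backreference `\1` re-matches whatever the first group consumed, character for character.
`findall` collects group 1 from each match (2 total).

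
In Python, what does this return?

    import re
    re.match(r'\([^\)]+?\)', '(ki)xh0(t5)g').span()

(0, 4)

With `match`, the pattern is implicitly anchored at the beginning.
The match spans [0:4] → '(ki)'.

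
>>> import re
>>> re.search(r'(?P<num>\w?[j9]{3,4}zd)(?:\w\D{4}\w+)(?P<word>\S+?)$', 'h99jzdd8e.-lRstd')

This matches optionally a word character, then 3 to 4 of one of [j9], then the literal 'zd' (captured as 'num'); then a word character, then exactly 4 of a non-digit, then one or more of a word character (non-capturing group); then one or more of a non-whitespace character (lazy) (captured as 'word'); then anchored at the end.
Unlike `match`, `search` isn't anchored — it looks for the pattern anywhere in the string.
Here no position works, so the call returns None.

None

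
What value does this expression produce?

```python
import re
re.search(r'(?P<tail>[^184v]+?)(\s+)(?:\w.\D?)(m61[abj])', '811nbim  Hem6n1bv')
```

None

The pattern matches one or more of any character except [184v] (lazy) (captured as 'tail'); then one or more of whitespace (captured); then a word character, then any character, then optionally a non-digit (non-capturing group); then the literal 'm61', then one of [abj] (captured).
`search` walks the string left to right and returns the first match it finds.
Here nothing in the string fits, so the call returns None.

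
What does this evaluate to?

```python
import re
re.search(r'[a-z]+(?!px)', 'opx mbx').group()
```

Because the assertion is negative and zero-width, positions next to the forbidden text are skipped.
The match spans [0:3] → 'opx'.

'opx'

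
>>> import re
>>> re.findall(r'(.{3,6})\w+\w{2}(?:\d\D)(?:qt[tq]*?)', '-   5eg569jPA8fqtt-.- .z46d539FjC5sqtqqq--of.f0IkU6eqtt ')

['-   5e', 't-.- .', 'q--of.']

The pattern matches 3 to 6 of any character (captured); then one or more of a word character, then exactly 2 of a word character; then a digit, then a non-digit (non-capturing group); then the literal 'qt', then zero or more of one of [tq] (lazy) (non-capturing group).
A non-greedy quantifier consumes as few characters as it can — just enough that the remainder of the pattern still matches from where it stops; whatever follows it matches normally.
Scanning left to right: at [0:17] match '-   5eg569jPA8fqt', group 1 = '-   5e'; at [17:37] match 't-.- .z46d539FjC5sqt', group 1 = 't-.- .'; at [39:54] match 'q--of.f0IkU6eqt', group 1 = 'q--of.'.
With a single group, `findall` returns only what that group captured — 3 items.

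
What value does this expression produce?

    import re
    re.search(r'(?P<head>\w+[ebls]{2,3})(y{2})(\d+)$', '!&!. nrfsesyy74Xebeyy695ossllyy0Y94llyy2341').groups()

('nrfsesyy74Xebeyy695ossllyy0Y94ll', 'yy', '2341')

Pattern: one or more of a word character, then 2 to 3 of one of [ebls] (captured as 'head'); then exactly 2 of a literal 'y' (captured); then one or more of a digit (captured); then anchored at the end.
`re.search` scans for the first position where the pattern succeeds.
The match spans [5:43] → 'nrfsesyy74Xebeyy695ossllyy0Y94llyy2341'.
Captured: group 1 = 'nrfsesyy74Xebeyy695ossllyy0Y94ll', group 2 = 'yy', group 3 = '2341'.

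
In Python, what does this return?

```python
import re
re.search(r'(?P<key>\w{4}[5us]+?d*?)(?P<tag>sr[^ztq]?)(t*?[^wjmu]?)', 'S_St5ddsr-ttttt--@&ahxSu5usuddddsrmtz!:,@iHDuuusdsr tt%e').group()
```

'S_St5ddsr-t'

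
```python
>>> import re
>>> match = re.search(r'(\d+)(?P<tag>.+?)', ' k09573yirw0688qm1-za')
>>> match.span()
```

Pattern: one or more of a digit (captured); then one or more of any character (lazy) (captured as 'tag').
Lazy quantifiers expand one character at a time until the remainder of the pattern can match.
`search` walks the string left to right and returns the first match it finds.
The match spans [2:8] → '09573y'.
Captured: group 1 = '09573', group 2 = 'y'.

(2, 8)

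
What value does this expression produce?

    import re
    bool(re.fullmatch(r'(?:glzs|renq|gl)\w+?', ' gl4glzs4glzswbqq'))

False

For `fullmatch`, every character of the input must be accounted for by the pattern.
Here the string isn't matched end-to-end, so the call returns None, and `bool(None)` is False.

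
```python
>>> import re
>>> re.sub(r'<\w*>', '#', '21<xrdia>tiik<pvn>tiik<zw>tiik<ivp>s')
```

'21#tiik#tiik#tiik#s'

Each match is replaced by '#'.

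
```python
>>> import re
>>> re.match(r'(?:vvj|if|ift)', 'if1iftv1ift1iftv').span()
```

(0, 2)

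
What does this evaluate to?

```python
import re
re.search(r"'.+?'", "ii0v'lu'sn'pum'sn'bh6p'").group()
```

"'lu'"

The `?` after the quantifier makes it lazy — it takes as little as possible before letting the rest of the pattern try.
`re.search` scans for the first position where the pattern succeeds.
The match spans [4:8] → "'lu'".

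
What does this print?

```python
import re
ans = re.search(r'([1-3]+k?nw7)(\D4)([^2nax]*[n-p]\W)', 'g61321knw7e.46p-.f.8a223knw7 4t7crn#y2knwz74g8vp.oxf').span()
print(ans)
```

The pattern matches one or more of a character in [1-3], then optionally the literal 'k', then the literal 'nw7' (captured); then a non-digit, then a literal '4' (captured); then zero or more of any character except [2nax], then a character in [n-p], then a non-word character (captured).
The match spans [21:36] → '223knw7 4t7crn#'.

(21, 36)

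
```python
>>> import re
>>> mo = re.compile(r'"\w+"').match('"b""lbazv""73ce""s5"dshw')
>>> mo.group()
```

'"b"'

`re.match` won't scan ahead — the pattern has to work from the very first character.
The match spans [0:3] → '"b"'.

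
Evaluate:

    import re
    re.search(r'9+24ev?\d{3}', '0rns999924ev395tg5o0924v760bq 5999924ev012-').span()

(4, 15)

The pattern matches one or more of a literal '9', then the literal '24e'; then optionally a literal 'v', then exactly 3 of a digit.
The match spans [4:15] → '999924ev395'.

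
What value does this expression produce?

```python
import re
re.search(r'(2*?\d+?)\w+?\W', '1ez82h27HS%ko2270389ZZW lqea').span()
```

(0, 11)

This matches zero or more of a literal '2' (lazy), then one or more of a digit (lazy) (captured); then one or more of a word character (lazy); then a non-word character.
`search` walks the string left to right and returns the first match it finds.
The match spans [0:11] → '1ez82h27HS%'.
Captured: group 1 = '1'.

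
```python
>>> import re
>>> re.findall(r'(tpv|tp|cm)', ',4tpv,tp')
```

['tpv', 'tp']

Alternation isn't longest-match — the leftmost alternative that fits at this position is chosen.
One capturing group, so `findall` returns just the captured substring from each match — 2 in all.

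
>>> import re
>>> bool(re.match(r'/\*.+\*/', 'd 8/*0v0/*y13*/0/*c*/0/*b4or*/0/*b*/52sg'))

False

`re.match` only tries the pattern at the start of the string.
Here position 0 doesn't satisfy it, so the call returns None, and `bool(None)` is False.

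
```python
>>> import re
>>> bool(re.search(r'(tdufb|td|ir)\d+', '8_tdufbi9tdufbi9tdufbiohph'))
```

False

Here nothing in the string fits, so the call returns None, and `bool(None)` is False.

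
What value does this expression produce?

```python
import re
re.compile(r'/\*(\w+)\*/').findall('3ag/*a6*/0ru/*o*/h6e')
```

One capturing group, so `findall` returns just the captured substring from each match — 2 in all.

['a6', 'o']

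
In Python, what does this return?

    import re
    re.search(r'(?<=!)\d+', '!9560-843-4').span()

(1, 5)

The positive lookaround only admits positions where the adjacent text matches; those characters stay outside the span.
The match spans [1:5] → '9560'.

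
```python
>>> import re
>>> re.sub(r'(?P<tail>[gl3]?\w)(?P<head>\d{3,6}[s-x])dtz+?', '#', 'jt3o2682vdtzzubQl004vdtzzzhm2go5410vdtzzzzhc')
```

Pattern: optionally one of [gl3], then a word character (captured as 'tail'); then 3 to 6 of a digit, then a character in [s-x] (captured as 'head'); then the literal 'dt', then one or more of the literal 'z' (lazy).
Lazy quantifiers expand one character at a time until the remainder of the pattern can match.
Matches: at [2:12] → '3o2682vdtz'; at [16:24] → 'l004vdtz'; at [29:39] → 'go5410vdtz'.
Every occurrence is swapped for '#'.

'jt#zubQ#zzhm2#zzzhc'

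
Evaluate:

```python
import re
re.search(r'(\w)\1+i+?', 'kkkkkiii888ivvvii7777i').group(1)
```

The match spans [0:6] → 'kkkkki'.
Captured: group 1 = 'k'.

'k'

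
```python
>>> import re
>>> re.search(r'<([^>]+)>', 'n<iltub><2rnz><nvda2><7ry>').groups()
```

('iltub',)

`re.search` tries every starting position until one works.
The match spans [1:8] → '<iltub>'.
Captured: group 1 = 'iltub'.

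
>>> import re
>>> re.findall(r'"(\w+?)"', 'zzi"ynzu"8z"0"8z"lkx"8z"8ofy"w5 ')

['ynzu', '0', 'lkx', '8ofy']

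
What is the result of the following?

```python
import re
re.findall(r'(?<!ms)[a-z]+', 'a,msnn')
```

Because the assertion is negative and zero-width, positions next to the forbidden text are skipped.
Matches: at [0:1] → 'a'; at [2:6] → 'msnn'.
Since nothing is captured, `findall` lists the 2 matched substrings directly.

['a', 'msnn']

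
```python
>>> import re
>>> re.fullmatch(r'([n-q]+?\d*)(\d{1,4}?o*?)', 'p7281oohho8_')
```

The pattern matches one or more of a character in [n-q] (lazy), then zero or more of a digit (captured); then 1 to 4 of a digit (lazy), then zero or more of a literal 'o' (lazy) (captured).
`re.fullmatch` requires the pattern to consume the entire string.
Here the string isn't matched end-to-end, so the call returns None.

None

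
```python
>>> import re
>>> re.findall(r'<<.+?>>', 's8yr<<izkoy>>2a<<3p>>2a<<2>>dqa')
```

Because the quantifier is non-greedy, it stops expanding at the earliest point where the rest of the pattern can succeed.
Since nothing is captured, `findall` lists the 3 matched substrings directly.

['<<izkoy>>', '<<3p>>', '<<2>>']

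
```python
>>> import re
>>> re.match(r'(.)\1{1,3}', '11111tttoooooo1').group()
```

'1111'

`\1` is not a pattern — it's the concrete string captured by group 1, re-applied verbatim.
`re.match` only tries the pattern at the start of the string.
The match spans [0:4] → '1111'.
Captured: group 1 = '1'.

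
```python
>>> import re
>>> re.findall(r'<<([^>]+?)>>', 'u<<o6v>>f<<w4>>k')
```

One capturing group, so `findall` returns just the captured substring from each match — 2 in all.

['o6v', 'w4']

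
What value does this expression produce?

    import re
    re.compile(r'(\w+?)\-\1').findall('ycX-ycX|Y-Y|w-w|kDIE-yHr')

After group 1 captures some text, `\1` only succeeds where that same text appears again.
One capturing group, so `findall` returns just the captured substring from each match — 3 in all.

['ycX', 'Y', 'w']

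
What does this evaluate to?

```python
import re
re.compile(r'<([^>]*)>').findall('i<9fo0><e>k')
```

['9fo0', 'e']

Matches: at [1:7] match '<9fo0>', group 1 = '9fo0'; at [7:10] match '<e>', group 1 = 'e'.
With a single group, `findall` returns only what that group captured — 2 items.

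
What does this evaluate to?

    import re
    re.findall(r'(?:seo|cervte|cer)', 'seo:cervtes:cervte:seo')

['seo', 'cervte', 'cervte', 'seo']

Alternation tries branches left to right and keeps the first one that lets the overall match succeed at that position.
No capturing groups, so `findall` returns the 4 full match strings.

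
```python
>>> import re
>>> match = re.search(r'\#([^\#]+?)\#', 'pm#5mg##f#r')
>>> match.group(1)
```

'5mg'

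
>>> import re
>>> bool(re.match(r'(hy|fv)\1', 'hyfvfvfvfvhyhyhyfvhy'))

`match` is anchored at position 0; if the pattern doesn't fit there, it returns None.
Here the string doesn't start with a match, so the call returns None, and `bool(None)` is False.

False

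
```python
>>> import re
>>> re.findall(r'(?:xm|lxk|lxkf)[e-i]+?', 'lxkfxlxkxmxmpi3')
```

Scanning left to right: at [0:4] → 'lxkf'.
With no groups in the pattern, `findall` gives back each whole match — 1 here.

['lxkf']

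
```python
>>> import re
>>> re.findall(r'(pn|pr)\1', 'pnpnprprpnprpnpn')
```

['pn', 'pr', 'pn']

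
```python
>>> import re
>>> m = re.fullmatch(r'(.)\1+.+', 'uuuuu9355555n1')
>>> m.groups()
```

('u',)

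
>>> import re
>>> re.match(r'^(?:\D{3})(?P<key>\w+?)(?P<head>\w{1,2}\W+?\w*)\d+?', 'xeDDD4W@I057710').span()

This matches anchored at the start of the string; then exactly 3 of a non-digit (non-capturing group); then one or more of a word character (lazy) (captured as 'key'); then 1 to 2 of a word character, then one or more of a non-word character (lazy), then zero or more of a word character (captured as 'head'); then one or more of a digit (lazy).
`re.match` only tries the pattern at the start of the string.
The match spans [0:15] → 'xeDDD4W@I057710'.
Captured: group 1 = 'DD', group 2 = '4W@I05771'.

(0, 15)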